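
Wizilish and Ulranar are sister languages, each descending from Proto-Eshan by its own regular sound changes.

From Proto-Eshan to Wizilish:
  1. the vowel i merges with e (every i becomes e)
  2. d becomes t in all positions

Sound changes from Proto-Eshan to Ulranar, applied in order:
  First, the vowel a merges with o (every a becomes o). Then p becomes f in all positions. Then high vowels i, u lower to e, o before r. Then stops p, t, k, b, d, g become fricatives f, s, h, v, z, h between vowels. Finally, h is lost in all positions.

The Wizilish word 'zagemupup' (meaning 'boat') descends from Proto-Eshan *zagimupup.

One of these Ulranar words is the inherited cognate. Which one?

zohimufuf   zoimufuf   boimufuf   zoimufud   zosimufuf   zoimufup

zoimufuf

Ulranar: *zagimupup > zogimupup > zogimufuf > zohimufuf > zoimufuf  (by vowel merger, unconditioned shift, intervocalic lenition, h-loss)
Among the options, 'zoimufuf' alone shows every Ulranar change applied in order.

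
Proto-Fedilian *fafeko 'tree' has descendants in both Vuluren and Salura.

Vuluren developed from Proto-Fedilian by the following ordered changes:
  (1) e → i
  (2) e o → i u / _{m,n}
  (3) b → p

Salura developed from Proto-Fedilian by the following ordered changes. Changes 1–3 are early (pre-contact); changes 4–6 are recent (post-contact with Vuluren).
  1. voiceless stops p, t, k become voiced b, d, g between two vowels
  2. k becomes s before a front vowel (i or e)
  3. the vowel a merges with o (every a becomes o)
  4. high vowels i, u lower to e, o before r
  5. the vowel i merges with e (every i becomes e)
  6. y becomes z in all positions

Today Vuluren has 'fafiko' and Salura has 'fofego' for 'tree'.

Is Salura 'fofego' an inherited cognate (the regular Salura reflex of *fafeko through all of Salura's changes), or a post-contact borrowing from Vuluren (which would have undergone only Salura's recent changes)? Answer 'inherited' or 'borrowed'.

If inherited, *fafeko would pass through all of Salura's changes:
Salura: *fafeko
  fafeko → fafego   [intervocalic voicing]
  fafego (rule 2 does not apply)
  fafego → fofego   [vowel merger]
  fofego (rule 4 does not apply)
  fofego (rule 5 does not apply)
  fofego (rule 6 does not apply)
  giving Salura fofego.
If borrowed from Vuluren 'fafiko' after the early changes, it would undergo only the recent ones:
  rule 4 (pre-rhotic lowering): no change (fafiko)
  rule 5 (vowel merger): fafiko → fafeko
  rule 6 (unconditioned shift): no change (fafeko)
  ⇒ as a loan: fafeko
Salura 'fofego' matches the inherited outcome exactly, so it is an inherited cognate, not a loan.

inherited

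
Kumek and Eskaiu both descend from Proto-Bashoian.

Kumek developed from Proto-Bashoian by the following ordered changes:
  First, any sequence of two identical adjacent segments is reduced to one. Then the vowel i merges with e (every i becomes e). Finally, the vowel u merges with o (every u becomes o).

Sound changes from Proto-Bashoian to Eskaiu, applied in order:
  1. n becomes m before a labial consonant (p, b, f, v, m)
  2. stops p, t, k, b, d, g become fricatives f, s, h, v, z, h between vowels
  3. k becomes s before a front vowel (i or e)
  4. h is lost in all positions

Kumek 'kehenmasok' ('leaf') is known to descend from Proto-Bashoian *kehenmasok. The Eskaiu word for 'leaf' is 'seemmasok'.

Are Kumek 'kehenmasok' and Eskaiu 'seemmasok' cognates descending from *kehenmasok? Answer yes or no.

Derive the expected Eskaiu reflex of *kehenmasok:
Eskaiu: *kehenmasok
  kehenmasok → kehemmasok   [nasal place assimilation]
  kehemmasok (rule 2 does not apply)
  kehemmasok → sehemmasok   [palatalisation]
  sehemmasok → seemmasok   [h-loss]
  giving Eskaiu seemmasok.
Eskaiu 'seemmasok' matches the regular reflex exactly, so the pair is cognate.

yes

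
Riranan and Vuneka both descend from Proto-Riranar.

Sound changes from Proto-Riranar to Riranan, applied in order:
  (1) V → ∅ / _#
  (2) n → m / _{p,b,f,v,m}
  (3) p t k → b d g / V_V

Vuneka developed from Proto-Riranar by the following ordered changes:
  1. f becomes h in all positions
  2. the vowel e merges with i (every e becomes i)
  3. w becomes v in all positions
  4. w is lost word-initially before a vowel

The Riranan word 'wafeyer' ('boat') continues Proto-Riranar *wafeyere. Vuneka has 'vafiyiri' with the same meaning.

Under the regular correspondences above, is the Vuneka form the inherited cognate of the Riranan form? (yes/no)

no

Derive the expected Vuneka reflex of *wafeyere:
Vuneka: *wafeyere
  wafeyere → waheyere   [unconditioned shift]
  waheyere → wahiyiri   [vowel merger]
  wahiyiri → vahiyiri   [unconditioned shift]
  vahiyiri (rule 4 does not apply)
  giving Vuneka vahiyiri.
The regular Vuneka reflex would be 'vahiyiri', but the attested form is 'vafiyiri'. The correspondence is irregular, so they are not cognates (the Vuneka form has a different source).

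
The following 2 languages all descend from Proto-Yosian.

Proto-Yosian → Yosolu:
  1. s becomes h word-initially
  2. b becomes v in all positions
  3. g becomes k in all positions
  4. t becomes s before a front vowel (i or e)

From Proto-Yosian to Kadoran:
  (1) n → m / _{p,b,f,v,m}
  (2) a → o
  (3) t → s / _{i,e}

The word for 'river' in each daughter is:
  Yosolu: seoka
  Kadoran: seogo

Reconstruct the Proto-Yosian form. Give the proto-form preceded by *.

Position 1: Yosolu has s, Kadoran has s. Taking the neighbouring segments as reconstructed: Yosolu s can only go back to *t; Kadoran s could go back to *t or *s — the one source consistent with every daughter is *t.
Position 5: Yosolu has a, Kadoran has o. Yosolu preserves a here (none of its changes turn any other segment into a), so the proto-segment is *a.
Position 4: Yosolu has k, Kadoran has g. Kadoran preserves g here (none of its changes turn any other segment into g), so the proto-segment is *g.
Continuing position by position gives *teoga; check it forward:
Yosolu: *teoga
  teoga (rule 1 does not apply)
  teoga (rule 2 does not apply)
  teoga → teoka   [unconditioned shift]
  teoka → seoka   [palatalisation]
  giving Yosolu seoka.
Kadoran: *teoga
  teoga (rule 1 does not apply)
  teoga → teogo   [vowel merger]
  teogo → seogo   [palatalisation]
  giving Kadoran seogo.
No other proto-form is consistent with every reflex, so the reconstruction is *teoga.

*teoga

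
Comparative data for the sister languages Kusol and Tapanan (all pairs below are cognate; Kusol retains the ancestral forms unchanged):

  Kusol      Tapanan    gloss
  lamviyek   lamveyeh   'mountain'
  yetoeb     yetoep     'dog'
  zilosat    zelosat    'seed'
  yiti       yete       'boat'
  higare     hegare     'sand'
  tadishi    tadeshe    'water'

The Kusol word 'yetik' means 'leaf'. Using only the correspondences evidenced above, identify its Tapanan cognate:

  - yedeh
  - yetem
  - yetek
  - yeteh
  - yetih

lamviyek ~ lamveyeh, zilosat ~ zelosat — Kusol i corresponds to Tapanan e after a consonant, before a consonant other than r, m, n, p, b, f, v.
lamviyek ~ lamveyeh — Kusol k corresponds to Tapanan h word-finally.
Applying these to Kusol 'yetik':
  yetik → yetek   (i→e after a consonant, before a consonant other than r, m, n, p, b, f, v)
  yetek → yeteh   (k→h word-finally)
So the Tapanan cognate is 'yeteh'.

yeteh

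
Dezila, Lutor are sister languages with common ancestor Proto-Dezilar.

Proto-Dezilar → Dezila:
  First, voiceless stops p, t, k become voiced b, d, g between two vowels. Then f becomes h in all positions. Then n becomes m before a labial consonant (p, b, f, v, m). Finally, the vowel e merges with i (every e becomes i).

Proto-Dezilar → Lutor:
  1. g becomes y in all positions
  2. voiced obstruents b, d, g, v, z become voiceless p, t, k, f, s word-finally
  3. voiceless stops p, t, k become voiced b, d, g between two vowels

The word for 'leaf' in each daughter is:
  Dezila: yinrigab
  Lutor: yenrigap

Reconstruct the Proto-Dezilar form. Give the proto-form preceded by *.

Position 8: Dezila has b, Lutor has p. Taking the neighbouring segments as reconstructed: Dezila b can only go back to *b; Lutor p could go back to *p or *b — the one source consistent with every daughter is *b.
Position 6: Dezila has g, Lutor has g. In Lutor, g can only continue *k, so the proto-segment is *k.
Position 2: Dezila has i, Lutor has e. Lutor preserves e here (none of its changes turn any other segment into e), so the proto-segment is *e.
This points to *yenrikab. Verify forward in each daughter:
Dezila: *yenrikab > yenrigab > yinrigab  (by intervocalic voicing, vowel merger)
Lutor: *yenrikab
  yenrikab (rule 1 does not apply)
  yenrikab → yenrikap   [final devoicing]
  yenrikap → yenrigap   [intervocalic voicing]
  giving Lutor yenrigap.
*yenrikab is the unique common source.

*yenrikab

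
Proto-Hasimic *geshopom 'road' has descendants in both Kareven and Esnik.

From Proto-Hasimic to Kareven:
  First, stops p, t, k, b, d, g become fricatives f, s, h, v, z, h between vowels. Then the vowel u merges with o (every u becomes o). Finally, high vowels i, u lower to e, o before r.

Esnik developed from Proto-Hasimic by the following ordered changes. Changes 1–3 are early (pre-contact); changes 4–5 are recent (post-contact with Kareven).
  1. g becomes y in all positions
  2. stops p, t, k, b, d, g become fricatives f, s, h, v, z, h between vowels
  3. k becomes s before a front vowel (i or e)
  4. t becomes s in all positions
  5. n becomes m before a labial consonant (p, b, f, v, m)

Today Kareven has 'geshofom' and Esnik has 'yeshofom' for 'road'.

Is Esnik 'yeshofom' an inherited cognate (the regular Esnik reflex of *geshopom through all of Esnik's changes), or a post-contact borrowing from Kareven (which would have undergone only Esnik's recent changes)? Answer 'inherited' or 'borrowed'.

inherited

If inherited, *geshopom would pass through all of Esnik's changes:
Esnik: start from *geshopom.
  rule 1 (unconditioned shift): geshopom → yeshopom
  rule 2 (intervocalic lenition): yeshopom → yeshofom
  rule 3: no change — yeshofom
  rule 4: no change — yeshofom
  rule 5: no change — yeshofom
  ⇒ Esnik yeshofom
If borrowed from Kareven 'geshofom' after the early changes, it would undergo only the recent ones:
  rule 4 (unconditioned shift): no change (geshofom)
  rule 5 (nasal place assimilation): no change (geshofom)
  ⇒ as a loan: geshofom
Esnik 'yeshofom' matches the inherited outcome exactly, so it is an inherited cognate, not a loan.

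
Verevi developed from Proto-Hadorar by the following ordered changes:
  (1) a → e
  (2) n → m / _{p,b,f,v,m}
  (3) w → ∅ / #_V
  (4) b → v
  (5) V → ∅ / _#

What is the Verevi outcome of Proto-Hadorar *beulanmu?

veulemm

Verevi: *beulanmu
  beulanmu → beulenmu   [vowel merger]
  beulenmu → beulemmu   [nasal place assimilation]
  beulemmu (rule 3 does not apply)
  beulemmu → veulemmu   [unconditioned shift]
  veulemmu → veulemm   [apocope]
  giving Verevi veulemm.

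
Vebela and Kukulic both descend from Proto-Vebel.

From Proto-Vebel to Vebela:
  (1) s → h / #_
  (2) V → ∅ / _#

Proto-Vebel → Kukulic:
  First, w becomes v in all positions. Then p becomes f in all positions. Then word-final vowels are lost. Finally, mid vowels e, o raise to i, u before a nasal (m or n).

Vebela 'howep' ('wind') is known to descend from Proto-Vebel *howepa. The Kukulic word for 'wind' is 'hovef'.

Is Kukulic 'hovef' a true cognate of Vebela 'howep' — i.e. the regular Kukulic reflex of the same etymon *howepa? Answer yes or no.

yes

Derive the expected Kukulic reflex of *howepa:
Kukulic: start from *howepa.
  rule 1 (unconditioned shift): howepa → hovepa
  rule 2 (unconditioned shift): hovepa → hovefa
  rule 3 (apocope): hovefa → hovef
  rule 4: no change — hovef
  ⇒ Kukulic hovef
Kukulic 'hovef' matches the regular reflex exactly, so the pair is cognate.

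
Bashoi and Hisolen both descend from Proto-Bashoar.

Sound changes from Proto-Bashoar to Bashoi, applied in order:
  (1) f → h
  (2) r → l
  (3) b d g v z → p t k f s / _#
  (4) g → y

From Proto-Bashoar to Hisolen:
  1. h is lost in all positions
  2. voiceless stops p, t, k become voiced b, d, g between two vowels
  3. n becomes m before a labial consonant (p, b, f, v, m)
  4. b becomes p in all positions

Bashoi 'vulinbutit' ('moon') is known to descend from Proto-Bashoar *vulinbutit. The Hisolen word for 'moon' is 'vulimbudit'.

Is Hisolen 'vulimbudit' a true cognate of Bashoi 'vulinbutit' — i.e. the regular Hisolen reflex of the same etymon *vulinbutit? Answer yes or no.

Derive the expected Hisolen reflex of *vulinbutit:
Hisolen: *vulinbutit
  vulinbutit (rule 1 does not apply)
  vulinbutit → vulinbudit   [intervocalic voicing]
  vulinbudit → vulimbudit   [nasal place assimilation]
  vulimbudit → vulimpudit   [unconditioned shift]
  giving Hisolen vulimpudit.
The regular Hisolen reflex would be 'vulimpudit', but the attested form is 'vulimbudit'. The correspondence is irregular, so they are not cognates (the Hisolen form has a different source).

no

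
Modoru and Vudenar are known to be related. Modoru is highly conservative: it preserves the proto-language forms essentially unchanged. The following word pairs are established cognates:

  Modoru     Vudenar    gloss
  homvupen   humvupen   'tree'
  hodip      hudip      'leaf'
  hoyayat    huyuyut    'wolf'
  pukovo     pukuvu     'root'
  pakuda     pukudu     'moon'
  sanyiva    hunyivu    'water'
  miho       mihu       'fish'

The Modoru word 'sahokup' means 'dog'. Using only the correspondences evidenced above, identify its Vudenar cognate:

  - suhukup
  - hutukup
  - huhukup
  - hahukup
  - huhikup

huhukup

sanyiva ~ hunyivu — Modoru s corresponds to Vudenar h word-initially before a back vowel.
hoyayat ~ huyuyut, pakuda ~ pukudu — Modoru a corresponds to Vudenar u after a consonant, before a consonant other than r, m, n, p, b, f, v.
hodip ~ hudip, hoyayat ~ huyuyut — Modoru o corresponds to Vudenar u after a consonant, before a consonant other than r, m, n, p, b, f, v.
Applying these to Modoru 'sahokup':
  sahokup → hahokup   (s→h word-initially before a back vowel)
  hahokup → huhokup   (a→u after a consonant, before a consonant other than r, m, n, p, b, f, v)
  huhokup → huhukup   (o→u after a consonant, before a consonant other than r, m, n, p, b, f, v)
So the Vudenar cognate is 'huhukup'.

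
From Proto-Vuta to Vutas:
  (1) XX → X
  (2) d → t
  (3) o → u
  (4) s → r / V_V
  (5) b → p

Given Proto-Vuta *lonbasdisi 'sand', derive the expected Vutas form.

lunpastiri

Vutas: *lonbasdisi > lonbastisi > lunbastisi > lunbastiri > lunpastiri  (by unconditioned shift, vowel merger, rhotacism, unconditioned shift)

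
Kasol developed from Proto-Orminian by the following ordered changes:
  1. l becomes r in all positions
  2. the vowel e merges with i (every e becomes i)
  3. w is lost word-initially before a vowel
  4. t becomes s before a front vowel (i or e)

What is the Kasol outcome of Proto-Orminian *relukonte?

Kasol: start from *relukonte.
  rule 1 (unconditioned shift): relukonte → rerukonte
  rule 2 (vowel merger): rerukonte → rirukonti
  rule 3: no change — rirukonti
  rule 4 (palatalisation): rirukonti → rirukonsi
  ⇒ Kasol rirukonsi

rirukonsi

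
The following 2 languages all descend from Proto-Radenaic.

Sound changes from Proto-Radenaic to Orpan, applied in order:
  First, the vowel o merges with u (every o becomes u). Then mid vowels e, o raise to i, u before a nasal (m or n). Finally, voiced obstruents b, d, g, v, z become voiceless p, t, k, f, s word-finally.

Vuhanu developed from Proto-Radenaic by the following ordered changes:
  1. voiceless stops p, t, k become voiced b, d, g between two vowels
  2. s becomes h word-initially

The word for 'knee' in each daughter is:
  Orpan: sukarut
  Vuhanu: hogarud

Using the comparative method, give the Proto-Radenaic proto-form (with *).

*sokarud

Position 2: Orpan has u, Vuhanu has o. Vuhanu preserves o here (none of its changes turn any other segment into o), so the proto-segment is *o.
Position 1: Orpan has s, Vuhanu has h. Taking the neighbouring segments as reconstructed: Orpan s can only go back to *s; Vuhanu h could go back to *s or *h — the one source consistent with every daughter is *s.
Verify the candidate proto-form against each daughter:
Orpan: *sokarud > sukarud > sukarut  (by vowel merger, final devoicing)
Vuhanu: *sokarud
  sokarud → sogarud   [intervocalic voicing]
  sogarud → hogarud   [debuccalisation]
  giving Vuhanu hogarud.
*sokarud is the unique common source.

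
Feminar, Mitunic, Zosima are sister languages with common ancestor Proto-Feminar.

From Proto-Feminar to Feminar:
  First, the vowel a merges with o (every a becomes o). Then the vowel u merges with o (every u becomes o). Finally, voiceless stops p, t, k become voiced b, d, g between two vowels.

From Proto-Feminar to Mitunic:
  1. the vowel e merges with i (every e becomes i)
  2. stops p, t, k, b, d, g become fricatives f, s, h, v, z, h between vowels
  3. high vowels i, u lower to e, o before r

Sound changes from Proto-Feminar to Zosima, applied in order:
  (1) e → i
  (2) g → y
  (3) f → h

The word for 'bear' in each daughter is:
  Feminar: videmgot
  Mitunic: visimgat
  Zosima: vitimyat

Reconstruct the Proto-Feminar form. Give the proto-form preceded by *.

Position 3: Feminar has d, Mitunic has s, Zosima has t. Zosima preserves t here (none of its changes turn any other segment into t), so the proto-segment is *t.
Position 4: Feminar has e, Mitunic has i, Zosima has i. Feminar preserves e here (none of its changes turn any other segment into e), so the proto-segment is *e.
Position 7: Feminar has o, Mitunic has a, Zosima has a. Mitunic preserves a here (none of its changes turn any other segment into a), so the proto-segment is *a.
Continuing position by position gives *vitemgat; check it forward:
Feminar: *vitemgat
  vitemgat → vitemgot   [vowel merger]
  vitemgot (rule 2 does not apply)
  vitemgot → videmgot   [intervocalic voicing]
  giving Feminar videmgot.
Mitunic: start from *vitemgat.
  rule 1 (vowel merger): vitemgat → vitimgat
  rule 2 (intervocalic lenition): vitimgat → visimgat
  rule 3: no change — visimgat
  ⇒ Mitunic visimgat
Zosima: *vitemgat > vitimgat > vitimyat  (by vowel merger, unconditioned shift)
No other proto-form is consistent with every reflex, so the reconstruction is *vitemgat.

*vitemgat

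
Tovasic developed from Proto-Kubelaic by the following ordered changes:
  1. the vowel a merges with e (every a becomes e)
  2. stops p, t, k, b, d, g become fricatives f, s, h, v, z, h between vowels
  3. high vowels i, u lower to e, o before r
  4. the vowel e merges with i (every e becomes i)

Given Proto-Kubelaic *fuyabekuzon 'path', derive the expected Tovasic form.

Tovasic: *fuyabekuzon
  fuyabekuzon → fuyebekuzon   [vowel merger]
  fuyebekuzon → fuyevehuzon   [intervocalic lenition]
  fuyevehuzon (rule 3 does not apply)
  fuyevehuzon → fuyivihuzon   [vowel merger]
  giving Tovasic fuyivihuzon.

fuyivihuzon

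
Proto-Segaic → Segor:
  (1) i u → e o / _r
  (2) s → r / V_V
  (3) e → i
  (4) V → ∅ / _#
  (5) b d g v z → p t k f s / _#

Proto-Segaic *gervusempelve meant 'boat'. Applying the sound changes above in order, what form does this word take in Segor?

girvurimpilf

Segor: start from *gervusempelve.
  rule 1: no change — gervusempelve
  rule 2 (rhotacism): gervusempelve → gervurempelve
  rule 3 (vowel merger): gervurempelve → girvurimpilvi
  rule 4 (apocope): girvurimpilvi → girvurimpilv
  rule 5 (final devoicing): girvurimpilv → girvurimpilf
  ⇒ Segor girvurimpilf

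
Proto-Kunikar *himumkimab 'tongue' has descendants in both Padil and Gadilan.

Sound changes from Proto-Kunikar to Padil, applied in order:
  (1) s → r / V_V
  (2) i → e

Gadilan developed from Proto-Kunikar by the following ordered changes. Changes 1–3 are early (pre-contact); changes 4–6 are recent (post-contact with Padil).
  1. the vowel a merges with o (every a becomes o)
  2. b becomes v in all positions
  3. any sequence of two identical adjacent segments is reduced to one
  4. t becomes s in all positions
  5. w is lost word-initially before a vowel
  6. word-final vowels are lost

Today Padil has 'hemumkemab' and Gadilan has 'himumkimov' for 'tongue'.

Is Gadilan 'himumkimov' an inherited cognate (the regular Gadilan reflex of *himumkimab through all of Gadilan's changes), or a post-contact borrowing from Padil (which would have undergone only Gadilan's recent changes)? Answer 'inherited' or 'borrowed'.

inherited

If inherited, *himumkimab would pass through all of Gadilan's changes:
Gadilan: *himumkimab > himumkimob > himumkimov  (by vowel merger, unconditioned shift)
If borrowed from Padil 'hemumkemab' after the early changes, it would undergo only the recent ones:
  rule 4 (unconditioned shift): no change (hemumkemab)
  rule 5 (glide loss): no change (hemumkemab)
  rule 6 (apocope): no change (hemumkemab)
  ⇒ as a loan: hemumkemab
Gadilan 'himumkimov' matches the inherited outcome exactly, so it is an inherited cognate, not a loan.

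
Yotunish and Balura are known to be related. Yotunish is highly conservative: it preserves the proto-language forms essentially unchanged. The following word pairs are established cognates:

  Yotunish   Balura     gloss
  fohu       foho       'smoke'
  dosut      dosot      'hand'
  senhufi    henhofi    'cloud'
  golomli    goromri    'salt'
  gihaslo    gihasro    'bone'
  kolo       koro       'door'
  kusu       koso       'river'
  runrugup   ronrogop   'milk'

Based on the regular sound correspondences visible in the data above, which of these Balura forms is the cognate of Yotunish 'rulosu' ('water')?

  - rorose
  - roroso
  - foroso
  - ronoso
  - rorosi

dosut ~ dosot, kusu ~ koso — Yotunish u corresponds to Balura o after a consonant, before a consonant other than r, m, n, p, b, f, v.
golomli ~ goromri, kolo ~ koro — Yotunish l corresponds to Balura r between vowels (before a back vowel).
fohu ~ foho, kusu ~ koso — Yotunish u corresponds to Balura o word-finally.
Applying these to Yotunish 'rulosu':
  rulosu → rolosu   (u→o after a consonant, before a consonant other than r, m, n, p, b, f, v)
  rolosu → rorosu   (l→r between vowels (before a back vowel))
  rorosu → roroso   (u→o word-finally)
So the Balura cognate is 'roroso'.

roroso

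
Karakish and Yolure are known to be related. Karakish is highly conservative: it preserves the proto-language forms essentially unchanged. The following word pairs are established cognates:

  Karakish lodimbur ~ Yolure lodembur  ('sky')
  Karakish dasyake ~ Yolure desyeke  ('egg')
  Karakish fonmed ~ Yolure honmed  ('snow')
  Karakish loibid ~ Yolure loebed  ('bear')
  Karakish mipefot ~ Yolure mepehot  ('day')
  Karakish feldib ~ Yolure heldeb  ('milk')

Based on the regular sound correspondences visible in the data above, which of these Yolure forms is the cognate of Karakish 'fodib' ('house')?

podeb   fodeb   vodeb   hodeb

hodeb

fonmed ~ honmed — Karakish f corresponds to Yolure h word-initially before a back vowel.
feldib ~ heldeb — Karakish i corresponds to Yolure e after a consonant, before a labial obstruent.
Applying these to Karakish 'fodib':
  fodib → hodib   (f→h word-initially before a back vowel)
  hodib → hodeb   (i→e after a consonant, before a labial obstruent)
So the Yolure cognate is 'hodeb'.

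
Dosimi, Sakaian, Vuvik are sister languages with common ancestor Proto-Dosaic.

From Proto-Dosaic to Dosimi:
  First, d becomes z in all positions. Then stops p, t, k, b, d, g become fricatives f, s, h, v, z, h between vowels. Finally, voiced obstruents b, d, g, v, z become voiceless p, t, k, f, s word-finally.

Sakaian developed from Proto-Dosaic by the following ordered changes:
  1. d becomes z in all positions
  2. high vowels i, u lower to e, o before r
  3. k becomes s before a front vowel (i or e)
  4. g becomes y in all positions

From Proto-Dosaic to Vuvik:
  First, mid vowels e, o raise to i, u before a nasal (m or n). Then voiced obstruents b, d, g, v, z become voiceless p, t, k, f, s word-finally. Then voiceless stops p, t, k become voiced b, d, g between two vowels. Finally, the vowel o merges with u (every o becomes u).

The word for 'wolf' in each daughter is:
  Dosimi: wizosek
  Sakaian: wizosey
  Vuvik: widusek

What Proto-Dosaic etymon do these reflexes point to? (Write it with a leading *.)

*widoseg

Position 7: Dosimi has k, Sakaian has y, Vuvik has k. Taking the neighbouring segments as reconstructed: Dosimi k could go back to *k or *g; Sakaian y could go back to *g or *y; Vuvik k could go back to *k or *g — the one source consistent with every daughter is *g.
Position 3: Dosimi has z, Sakaian has z, Vuvik has d. Taking the neighbouring segments as reconstructed: Dosimi z could go back to *d or *z; Sakaian z could go back to *d or *z; Vuvik d could go back to *t or *d — the one source consistent with every daughter is *d.
Position 4: Dosimi has o, Sakaian has o, Vuvik has u. Dosimi preserves o here (none of its changes turn any other segment into o), so the proto-segment is *o.
The remaining positions agree across the daughters. Check the candidate against every language:
Dosimi: *widoseg
  widoseg → wizoseg   [unconditioned shift]
  wizoseg (rule 2 does not apply)
  wizoseg → wizosek   [final devoicing]
  giving Dosimi wizosek.
Sakaian: *widoseg
  widoseg → wizoseg   [unconditioned shift]
  wizoseg (rule 2 does not apply)
  wizoseg (rule 3 does not apply)
  wizoseg → wizosey   [unconditioned shift]
  giving Sakaian wizosey.
Vuvik: start from *widoseg.
  rule 1: no change — widoseg
  rule 2 (final devoicing): widoseg → widosek
  rule 3: no change — widosek
  rule 4 (vowel merger): widosek → widusek
  ⇒ Vuvik widusek
Only *widoseg yields all of Dosimi wizosek, Sakaian wizosey, Vuvik widusek.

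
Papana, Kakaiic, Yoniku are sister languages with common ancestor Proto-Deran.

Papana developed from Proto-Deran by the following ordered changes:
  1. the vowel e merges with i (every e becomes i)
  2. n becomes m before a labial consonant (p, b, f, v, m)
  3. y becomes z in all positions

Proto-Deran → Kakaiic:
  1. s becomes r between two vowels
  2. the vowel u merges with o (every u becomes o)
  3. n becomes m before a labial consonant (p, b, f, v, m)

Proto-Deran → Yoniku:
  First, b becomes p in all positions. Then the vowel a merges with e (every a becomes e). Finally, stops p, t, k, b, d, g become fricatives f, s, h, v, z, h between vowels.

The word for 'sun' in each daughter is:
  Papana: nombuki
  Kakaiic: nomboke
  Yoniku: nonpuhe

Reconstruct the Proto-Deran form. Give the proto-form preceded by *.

Position 6: Papana has k, Kakaiic has k, Yoniku has h. Papana preserves k here (none of its changes turn any other segment into k), so the proto-segment is *k.
Position 5: Papana has u, Kakaiic has o, Yoniku has u. Papana preserves u here (none of its changes turn any other segment into u), so the proto-segment is *u.
Verify the candidate proto-form against each daughter:
Papana: *nonbuke > nonbuki > nombuki  (by vowel merger, nasal place assimilation)
Kakaiic: start from *nonbuke.
  rule 1: no change — nonbuke
  rule 2 (vowel merger): nonbuke → nonboke
  rule 3 (nasal place assimilation): nonboke → nomboke
  ⇒ Kakaiic nomboke
Yoniku: start from *nonbuke.
  rule 1 (unconditioned shift): nonbuke → nonpuke
  rule 2: no change — nonpuke
  rule 3 (intervocalic lenition): nonpuke → nonpuhe
  ⇒ Yoniku nonpuhe
Only *nonbuke yields all of Papana nombuki, Kakaiic nomboke, Yoniku nonpuhe.

*nonbuke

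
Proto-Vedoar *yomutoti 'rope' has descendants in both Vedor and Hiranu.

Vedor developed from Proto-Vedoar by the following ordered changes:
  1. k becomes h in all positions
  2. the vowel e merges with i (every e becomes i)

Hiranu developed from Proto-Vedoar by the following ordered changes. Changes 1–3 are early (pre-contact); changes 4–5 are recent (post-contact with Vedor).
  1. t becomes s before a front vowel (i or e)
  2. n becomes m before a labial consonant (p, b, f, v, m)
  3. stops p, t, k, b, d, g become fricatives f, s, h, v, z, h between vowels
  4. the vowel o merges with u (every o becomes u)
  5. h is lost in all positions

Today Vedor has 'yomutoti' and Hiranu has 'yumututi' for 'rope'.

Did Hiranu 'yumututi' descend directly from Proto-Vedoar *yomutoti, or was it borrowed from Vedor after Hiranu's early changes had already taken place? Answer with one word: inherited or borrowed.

borrowed

If inherited, *yomutoti would pass through all of Hiranu's changes:
Hiranu: *yomutoti > yomutosi > yomusosi > yumususi  (by palatalisation, intervocalic lenition, vowel merger)
If borrowed from Vedor 'yomutoti' after the early changes, it would undergo only the recent ones:
  rule 4 (vowel merger): yomutoti → yumututi
  rule 5 (h-loss): no change (yumututi)
  ⇒ as a loan: yumututi
Hiranu 'yumututi' matches the loan outcome 'yumututi', not the inherited 'yumususi' — it skipped the early Hiranu changes, so it was borrowed from Vedor.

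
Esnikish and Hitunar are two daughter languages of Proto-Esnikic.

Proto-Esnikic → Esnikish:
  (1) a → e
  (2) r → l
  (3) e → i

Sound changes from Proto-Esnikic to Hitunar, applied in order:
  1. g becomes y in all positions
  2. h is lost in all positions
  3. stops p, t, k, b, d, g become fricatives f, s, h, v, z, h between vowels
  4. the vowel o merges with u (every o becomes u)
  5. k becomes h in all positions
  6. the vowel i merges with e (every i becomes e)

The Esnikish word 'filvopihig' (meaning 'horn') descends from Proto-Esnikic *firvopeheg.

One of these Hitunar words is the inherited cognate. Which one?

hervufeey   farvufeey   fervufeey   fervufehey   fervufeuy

fervufeey

Hitunar: *firvopeheg > firvopehey > firvopeey > firvofeey > firvufeey > fervufeey  (by unconditioned shift, h-loss, intervocalic lenition, vowel merger, vowel merger)
Only 'fervufeey' matches the regular Hitunar development of *firvopeheg.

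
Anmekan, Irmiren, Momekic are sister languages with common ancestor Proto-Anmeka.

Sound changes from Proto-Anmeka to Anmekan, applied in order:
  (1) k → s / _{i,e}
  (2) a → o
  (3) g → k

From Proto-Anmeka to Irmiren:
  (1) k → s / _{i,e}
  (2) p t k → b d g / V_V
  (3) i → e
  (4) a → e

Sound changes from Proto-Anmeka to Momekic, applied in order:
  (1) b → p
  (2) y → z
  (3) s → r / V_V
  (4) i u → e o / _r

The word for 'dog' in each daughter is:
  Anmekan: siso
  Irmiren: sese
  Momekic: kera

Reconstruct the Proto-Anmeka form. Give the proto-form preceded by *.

*kisa

Position 4: Anmekan has o, Irmiren has e, Momekic has a. Momekic preserves a here (none of its changes turn any other segment into a), so the proto-segment is *a.
Position 2: Anmekan has i, Irmiren has e, Momekic has e. Anmekan preserves i here (none of its changes turn any other segment into i), so the proto-segment is *i.
Position 1: Anmekan has s, Irmiren has s, Momekic has k. Momekic preserves k here (none of its changes turn any other segment into k), so the proto-segment is *k.
Verify the candidate proto-form against each daughter:
Anmekan: start from *kisa.
  rule 1 (palatalisation): kisa → sisa
  rule 2 (vowel merger): sisa → siso
  rule 3: no change — siso
  ⇒ Anmekan siso
Irmiren: *kisa > sisa > sesa > sese  (by palatalisation, vowel merger, vowel merger)
Momekic: start from *kisa.
  rule 1: no change — kisa
  rule 2: no change — kisa
  rule 3 (rhotacism): kisa → kira
  rule 4 (pre-rhotic lowering): kira → kera
  ⇒ Momekic kera
No other proto-form is consistent with every reflex, so the reconstruction is *kisa.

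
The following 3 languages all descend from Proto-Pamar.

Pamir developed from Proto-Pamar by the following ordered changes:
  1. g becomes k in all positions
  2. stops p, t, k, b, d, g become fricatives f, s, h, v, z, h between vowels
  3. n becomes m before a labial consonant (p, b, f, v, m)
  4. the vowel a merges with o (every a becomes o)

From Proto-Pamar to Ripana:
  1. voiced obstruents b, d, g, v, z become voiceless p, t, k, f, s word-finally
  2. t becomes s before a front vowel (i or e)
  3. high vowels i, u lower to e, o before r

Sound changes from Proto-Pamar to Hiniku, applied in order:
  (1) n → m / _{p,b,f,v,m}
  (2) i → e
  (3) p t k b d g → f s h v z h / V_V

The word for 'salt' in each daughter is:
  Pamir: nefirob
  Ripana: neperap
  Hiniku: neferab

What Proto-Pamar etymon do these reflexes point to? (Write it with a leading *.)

*nepirab

Position 7: Pamir has b, Ripana has p, Hiniku has b. Pamir preserves b here (none of its changes turn any other segment into b), so the proto-segment is *b.
Position 3: Pamir has f, Ripana has p, Hiniku has f. Taking the neighbouring segments as reconstructed: Pamir f could go back to *p or *f; Ripana p can only go back to *p; Hiniku f could go back to *p or *f — the one source consistent with every daughter is *p.
Verify the candidate proto-form against each daughter:
Pamir: *nepirab > nefirab > nefirob  (by intervocalic lenition, vowel merger)
Ripana: start from *nepirab.
  rule 1 (final devoicing): nepirab → nepirap
  rule 2: no change — nepirap
  rule 3 (pre-rhotic lowering): nepirap → neperap
  ⇒ Ripana neperap
Hiniku: *nepirab
  nepirab (rule 1 does not apply)
  nepirab → neperab   [vowel merger]
  neperab → neferab   [intervocalic lenition]
  giving Hiniku neferab.
No other proto-form is consistent with every reflex, so the reconstruction is *nepirab.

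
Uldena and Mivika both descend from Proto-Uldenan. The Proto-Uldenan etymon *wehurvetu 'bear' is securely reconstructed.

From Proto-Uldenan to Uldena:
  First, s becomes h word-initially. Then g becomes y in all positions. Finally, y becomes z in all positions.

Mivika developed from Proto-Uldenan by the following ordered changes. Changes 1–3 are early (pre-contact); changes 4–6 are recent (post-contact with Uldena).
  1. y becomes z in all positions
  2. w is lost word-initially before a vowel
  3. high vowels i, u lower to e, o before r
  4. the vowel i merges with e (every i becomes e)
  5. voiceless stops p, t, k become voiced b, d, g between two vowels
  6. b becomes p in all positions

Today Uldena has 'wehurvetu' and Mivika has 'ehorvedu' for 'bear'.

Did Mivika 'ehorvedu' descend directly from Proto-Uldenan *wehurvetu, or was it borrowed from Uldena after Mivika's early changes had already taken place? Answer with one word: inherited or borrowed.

If inherited, *wehurvetu would pass through all of Mivika's changes:
Mivika: *wehurvetu
  wehurvetu (rule 1 does not apply)
  wehurvetu → ehurvetu   [glide loss]
  ehurvetu → ehorvetu   [pre-rhotic lowering]
  ehorvetu (rule 4 does not apply)
  ehorvetu → ehorvedu   [intervocalic voicing]
  ehorvedu (rule 6 does not apply)
  giving Mivika ehorvedu.
If borrowed from Uldena 'wehurvetu' after the early changes, it would undergo only the recent ones:
  rule 4 (vowel merger): no change (wehurvetu)
  rule 5 (intervocalic voicing): wehurvetu → wehurvedu
  rule 6 (unconditioned shift): no change (wehurvedu)
  ⇒ as a loan: wehurvedu
Mivika 'ehorvedu' matches the inherited outcome exactly, so it is an inherited cognate, not a loan.

inherited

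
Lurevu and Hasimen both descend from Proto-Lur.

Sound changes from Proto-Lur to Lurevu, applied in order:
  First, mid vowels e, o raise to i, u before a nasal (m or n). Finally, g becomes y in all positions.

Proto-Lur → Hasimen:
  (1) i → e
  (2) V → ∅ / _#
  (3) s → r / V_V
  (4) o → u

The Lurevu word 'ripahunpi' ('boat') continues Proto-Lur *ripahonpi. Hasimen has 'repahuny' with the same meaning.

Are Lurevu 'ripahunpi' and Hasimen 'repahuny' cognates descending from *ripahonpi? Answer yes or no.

no

Derive the expected Hasimen reflex of *ripahonpi:
Hasimen: *ripahonpi
  ripahonpi → repahonpe   [vowel merger]
  repahonpe → repahonp   [apocope]
  repahonp (rule 3 does not apply)
  repahonp → repahunp   [vowel merger]
  giving Hasimen repahunp.
The regular Hasimen reflex would be 'repahunp', but the attested form is 'repahuny'. The correspondence is irregular, so they are not cognates (the Hasimen form has a different source).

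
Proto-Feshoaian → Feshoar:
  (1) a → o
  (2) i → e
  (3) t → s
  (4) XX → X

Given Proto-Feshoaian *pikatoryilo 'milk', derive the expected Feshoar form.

pekosoryelo

Feshoar: *pikatoryilo
  pikatoryilo → pikotoryilo   [vowel merger]
  pikotoryilo → pekotoryelo   [vowel merger]
  pekotoryelo → pekosoryelo   [unconditioned shift]
  pekosoryelo (rule 4 does not apply)
  giving Feshoar pekosoryelo.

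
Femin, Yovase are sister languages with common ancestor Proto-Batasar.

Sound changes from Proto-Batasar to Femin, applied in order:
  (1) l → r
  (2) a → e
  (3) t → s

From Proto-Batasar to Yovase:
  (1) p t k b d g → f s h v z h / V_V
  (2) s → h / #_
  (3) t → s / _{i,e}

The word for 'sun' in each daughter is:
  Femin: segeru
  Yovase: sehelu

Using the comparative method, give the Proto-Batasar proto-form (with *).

Position 1: Femin has s, Yovase has s. Taking the neighbouring segments as reconstructed: Femin s could go back to *t or *s; Yovase s can only go back to *t — the one source consistent with every daughter is *t.
Position 5: Femin has r, Yovase has l. Yovase preserves l here (none of its changes turn any other segment into l), so the proto-segment is *l.
Position 3: Femin has g, Yovase has h. Femin preserves g here (none of its changes turn any other segment into g), so the proto-segment is *g.
The remaining positions agree across the daughters. Check the candidate against every language:
Femin: *tegelu > tegeru > segeru  (by unconditioned shift, unconditioned shift)
Yovase: *tegelu
  tegelu → tehelu   [intervocalic lenition]
  tehelu (rule 2 does not apply)
  tehelu → sehelu   [palatalisation]
  giving Yovase sehelu.
*tegelu is the unique common source.

*tegelu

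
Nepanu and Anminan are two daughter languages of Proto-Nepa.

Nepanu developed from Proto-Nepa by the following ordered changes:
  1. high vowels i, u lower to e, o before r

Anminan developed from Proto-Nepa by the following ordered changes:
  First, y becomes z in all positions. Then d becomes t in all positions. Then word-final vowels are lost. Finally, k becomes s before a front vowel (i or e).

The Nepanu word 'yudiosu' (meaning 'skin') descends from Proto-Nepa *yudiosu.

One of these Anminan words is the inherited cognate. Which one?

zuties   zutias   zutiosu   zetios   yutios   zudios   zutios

Anminan: *yudiosu > zudiosu > zutiosu > zutios  (by unconditioned shift, unconditioned shift, apocope)
Only 'zutios' matches the regular Anminan development of *yudiosu.

zutios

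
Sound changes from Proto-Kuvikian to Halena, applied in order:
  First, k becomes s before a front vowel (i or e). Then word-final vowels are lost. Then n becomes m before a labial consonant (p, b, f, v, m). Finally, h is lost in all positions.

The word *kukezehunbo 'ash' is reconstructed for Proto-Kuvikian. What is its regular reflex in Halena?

kusezeumb

Halena: *kukezehunbo
  kukezehunbo → kusezehunbo   [palatalisation]
  kusezehunbo → kusezehunb   [apocope]
  kusezehunb → kusezehumb   [nasal place assimilation]
  kusezehumb → kusezeumb   [h-loss]
  giving Halena kusezeumb.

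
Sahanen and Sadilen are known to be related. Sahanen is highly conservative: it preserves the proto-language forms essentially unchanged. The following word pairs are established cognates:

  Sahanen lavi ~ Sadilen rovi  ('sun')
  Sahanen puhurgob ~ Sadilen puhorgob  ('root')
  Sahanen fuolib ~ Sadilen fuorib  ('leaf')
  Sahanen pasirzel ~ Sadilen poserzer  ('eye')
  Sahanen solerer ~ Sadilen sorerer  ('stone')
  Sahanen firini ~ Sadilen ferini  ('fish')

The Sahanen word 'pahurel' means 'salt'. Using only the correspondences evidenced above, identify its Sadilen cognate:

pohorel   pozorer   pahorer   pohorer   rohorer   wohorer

pohorer

pasirzel ~ poserzer — Sahanen a corresponds to Sadilen o after a consonant, before a consonant other than r, m, n, p, b, f, v.
puhurgob ~ puhorgob — Sahanen u corresponds to Sadilen o after a consonant, before r.
pasirzel ~ poserzer — Sahanen l corresponds to Sadilen r word-finally.
Applying these to Sahanen 'pahurel':
  pahurel → pohurel   (a→o after a consonant, before a consonant other than r, m, n, p, b, f, v)
  pohurel → pohorel   (u→o after a consonant, before r)
  pohorel → pohorer   (l→r word-finally)
So the Sadilen cognate is 'pohorer'.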